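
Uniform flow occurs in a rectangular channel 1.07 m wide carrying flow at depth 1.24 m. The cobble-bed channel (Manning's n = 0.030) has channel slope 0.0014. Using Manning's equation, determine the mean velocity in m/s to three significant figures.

A = b·y = 1.07 × 1.24 = 1.327 m²
P = b + 2y = 1.07 + 2×1.24 = 3.550 m
R = A/P = 1.327/3.550 = 0.3737 m
Q = (1/n)·A·R^(2/3)·S^(1/2) = (1/0.030) × 1.327 × 0.3737^(2/3) × 0.0014^(1/2) = 0.8586 m³/s
V = Q/A = 0.8586/1.327 = 0.6471 m/s

0.647 m/s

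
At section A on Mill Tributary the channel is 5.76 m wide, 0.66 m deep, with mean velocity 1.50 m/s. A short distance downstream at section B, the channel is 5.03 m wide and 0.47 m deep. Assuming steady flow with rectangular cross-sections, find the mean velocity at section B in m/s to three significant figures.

2.41 m/s

Q = A₁V₁ = (5.76×0.66) × 1.50 = 5.702 m³/s
A₂ = 5.03 × 0.47 = 2.364 m²
V₂ = Q/A₂ = 5.702/2.364 = 2.412 m/s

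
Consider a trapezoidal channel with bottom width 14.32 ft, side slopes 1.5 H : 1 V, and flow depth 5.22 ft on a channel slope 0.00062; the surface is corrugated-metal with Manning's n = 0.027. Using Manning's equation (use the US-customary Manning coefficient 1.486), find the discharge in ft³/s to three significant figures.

A = (b + z·y)·y = (14.32 + 1.5×5.22)×5.22 = 115.6 ft²
P = b + 2y√(1+z²) = 14.32 + 2×5.22×√(1+1.5²) = 33.14 ft
R = A/P = 115.6/33.14 = 3.489 ft
Q = (1.486/n)·A·R^(2/3)·S^(1/2) = (1.486/0.027) × 115.6 × 3.489^(2/3) × 0.00062^(1/2) = 364.5 ft³/s

364 ft³/s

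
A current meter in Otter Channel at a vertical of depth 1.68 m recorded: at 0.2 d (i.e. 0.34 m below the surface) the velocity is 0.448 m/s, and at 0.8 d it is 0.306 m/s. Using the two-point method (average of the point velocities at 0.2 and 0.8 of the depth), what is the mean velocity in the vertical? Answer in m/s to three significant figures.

0.377 m/s

v̄ = (0.448 + 0.306) / 2 = 0.3770 m/s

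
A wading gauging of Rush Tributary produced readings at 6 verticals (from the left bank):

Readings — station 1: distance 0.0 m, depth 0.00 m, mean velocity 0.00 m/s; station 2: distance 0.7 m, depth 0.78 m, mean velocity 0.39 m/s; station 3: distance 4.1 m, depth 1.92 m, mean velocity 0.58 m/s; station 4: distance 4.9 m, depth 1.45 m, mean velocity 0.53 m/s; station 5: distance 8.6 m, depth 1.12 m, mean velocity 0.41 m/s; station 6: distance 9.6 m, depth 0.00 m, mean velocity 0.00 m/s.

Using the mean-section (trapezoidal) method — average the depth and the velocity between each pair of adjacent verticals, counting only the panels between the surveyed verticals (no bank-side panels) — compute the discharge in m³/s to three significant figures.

Panel 1-2: Δb = 0.7 m, d̄ = (0.00+0.78)/2 = 0.39, v̄ = (0.00+0.39)/2 = 0.195 → q = 0.7×0.39×0.195 = 0.05324 m³/s
Panel 2-3: Δb = 3.4 m, d̄ = (0.78+1.92)/2 = 1.35, v̄ = (0.39+0.58)/2 = 0.485 → q = 3.4×1.35×0.485 = 2.226 m³/s
Panel 3-4: Δb = 0.8 m, d̄ = (1.92+1.45)/2 = 1.685, v̄ = (0.58+0.53)/2 = 0.555 → q = 0.8×1.685×0.555 = 0.7481 m³/s
Panel 4-5: Δb = 3.7 m, d̄ = (1.45+1.12)/2 = 1.285, v̄ = (0.53+0.41)/2 = 0.47 → q = 3.7×1.285×0.47 = 2.235 m³/s
Panel 5-6: Δb = 1 m, d̄ = (1.12+0.00)/2 = 0.56, v̄ = (0.41+0.00)/2 = 0.205 → q = 1×0.56×0.205 = 0.1148 m³/s
Q = Σ q = 5.377 m³/s

5.38 m³/s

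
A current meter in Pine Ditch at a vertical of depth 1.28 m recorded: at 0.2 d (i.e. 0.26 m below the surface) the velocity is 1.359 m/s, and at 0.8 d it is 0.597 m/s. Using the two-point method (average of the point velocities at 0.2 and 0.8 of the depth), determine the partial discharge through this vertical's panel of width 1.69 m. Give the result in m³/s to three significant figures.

2.12 m³/s

v̄ = (1.359 + 0.597) / 2 = 0.9780 m/s
q = v̄ × d × w = 0.9780 × 1.28 × 1.69 = 2.116 m³/s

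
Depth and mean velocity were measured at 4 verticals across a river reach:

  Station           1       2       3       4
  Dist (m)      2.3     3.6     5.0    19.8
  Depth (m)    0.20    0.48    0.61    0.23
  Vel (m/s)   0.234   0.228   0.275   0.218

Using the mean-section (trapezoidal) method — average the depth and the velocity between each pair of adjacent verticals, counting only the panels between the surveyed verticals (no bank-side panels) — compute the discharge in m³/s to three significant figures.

Panel 1-2: Δb = 1.3 m, d̄ = (0.20+0.48)/2 = 0.34, v̄ = (0.234+0.228)/2 = 0.231 → q = 1.3×0.34×0.231 = 0.1021 m³/s
Panel 2-3: Δb = 1.4 m, d̄ = (0.48+0.61)/2 = 0.545, v̄ = (0.228+0.275)/2 = 0.2515 → q = 1.4×0.545×0.2515 = 0.1919 m³/s
Panel 3-4: Δb = 14.8 m, d̄ = (0.61+0.23)/2 = 0.42, v̄ = (0.275+0.218)/2 = 0.2465 → q = 14.8×0.42×0.2465 = 1.532 m³/s
Q = Σ q = 1.826 m³/s

1.83 m³/s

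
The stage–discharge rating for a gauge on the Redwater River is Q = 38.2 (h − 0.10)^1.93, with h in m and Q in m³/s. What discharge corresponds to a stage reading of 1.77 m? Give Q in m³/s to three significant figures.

Q = 38.2 × (1.77 − 0.10)^1.93 = 38.2 × 1.67^1.93 = 102.8 m³/s

103 m³/s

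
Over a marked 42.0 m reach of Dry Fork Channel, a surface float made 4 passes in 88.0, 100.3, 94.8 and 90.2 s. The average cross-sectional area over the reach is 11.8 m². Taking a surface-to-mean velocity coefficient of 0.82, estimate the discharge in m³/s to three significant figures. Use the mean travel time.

t̄ = (88.0 + 100.3 + 94.8 + 90.2) / 4 = 93.325 s
v_surface = L / t̄ = 42.0 / 93.325 = 0.4500 m/s
v_mean = 0.82 × 0.4500 = 0.3690 m/s
Q = A × v_mean = 11.8 × 0.3690 = 4.355 m³/s

4.35 m³/s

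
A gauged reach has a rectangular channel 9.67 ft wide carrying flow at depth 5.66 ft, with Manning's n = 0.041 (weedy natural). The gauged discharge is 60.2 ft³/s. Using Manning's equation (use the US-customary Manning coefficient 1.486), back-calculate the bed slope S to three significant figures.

0.000257

A = b·y = 9.67 × 5.66 = 54.73 ft²
P = b + 2y = 9.67 + 2×5.66 = 20.99 ft
R = A/P = 54.73/20.99 = 2.608 ft
S = (Q·n / (1.486·A·R^(2/3)))² = (60.2×0.041 / (1.486×54.73×1.894))² = 0.0002566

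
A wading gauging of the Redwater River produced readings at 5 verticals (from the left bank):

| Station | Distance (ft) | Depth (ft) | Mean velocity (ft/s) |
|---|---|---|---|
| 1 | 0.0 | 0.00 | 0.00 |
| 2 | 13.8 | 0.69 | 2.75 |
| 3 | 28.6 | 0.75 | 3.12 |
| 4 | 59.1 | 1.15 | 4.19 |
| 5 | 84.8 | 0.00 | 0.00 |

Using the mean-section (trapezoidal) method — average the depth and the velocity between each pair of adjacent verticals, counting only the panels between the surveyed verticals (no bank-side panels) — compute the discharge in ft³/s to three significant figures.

175 ft³/s

Panel 1-2: Δb = 13.8 ft, d̄ = (0.00+0.69)/2 = 0.345, v̄ = (0.00+2.75)/2 = 1.375 → q = 13.8×0.345×1.375 = 6.546 ft³/s
Panel 2-3: Δb = 14.8 ft, d̄ = (0.69+0.75)/2 = 0.72, v̄ = (2.75+3.12)/2 = 2.935 → q = 14.8×0.72×2.935 = 31.28 ft³/s
Panel 3-4: Δb = 30.5 ft, d̄ = (0.75+1.15)/2 = 0.95, v̄ = (3.12+4.19)/2 = 3.655 → q = 30.5×0.95×3.655 = 105.9 ft³/s
Panel 4-5: Δb = 25.7 ft, d̄ = (1.15+0.00)/2 = 0.575, v̄ = (4.19+0.00)/2 = 2.095 → q = 25.7×0.575×2.095 = 30.96 ft³/s
Q = Σ q = 174.7 ft³/s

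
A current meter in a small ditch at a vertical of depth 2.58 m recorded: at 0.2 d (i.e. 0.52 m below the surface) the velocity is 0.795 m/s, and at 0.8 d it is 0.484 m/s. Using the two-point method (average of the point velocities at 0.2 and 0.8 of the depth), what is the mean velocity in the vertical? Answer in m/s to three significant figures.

0.640 m/s

v̄ = (0.795 + 0.484) / 2 = 0.6395 m/s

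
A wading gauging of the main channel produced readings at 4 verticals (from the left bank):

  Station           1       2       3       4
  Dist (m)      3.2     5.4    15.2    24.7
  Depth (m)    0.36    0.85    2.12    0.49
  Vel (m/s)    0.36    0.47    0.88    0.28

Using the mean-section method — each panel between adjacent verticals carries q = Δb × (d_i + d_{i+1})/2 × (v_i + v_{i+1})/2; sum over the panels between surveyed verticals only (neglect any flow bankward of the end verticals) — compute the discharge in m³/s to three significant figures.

Panel 1-2: Δb = 2.2 m, d̄ = (0.36+0.85)/2 = 0.605, v̄ = (0.36+0.47)/2 = 0.415 → q = 2.2×0.605×0.415 = 0.5524 m³/s
Panel 2-3: Δb = 9.8 m, d̄ = (0.85+2.12)/2 = 1.485, v̄ = (0.47+0.88)/2 = 0.675 → q = 9.8×1.485×0.675 = 9.823 m³/s
Panel 3-4: Δb = 9.5 m, d̄ = (2.12+0.49)/2 = 1.305, v̄ = (0.88+0.28)/2 = 0.58 → q = 9.5×1.305×0.58 = 7.191 m³/s
Q = Σ q = 17.57 m³/s

17.6 m³/s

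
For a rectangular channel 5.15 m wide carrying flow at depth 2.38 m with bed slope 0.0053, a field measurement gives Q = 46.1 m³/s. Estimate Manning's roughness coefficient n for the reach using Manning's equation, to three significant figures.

0.0223

A = b·y = 5.15 × 2.38 = 12.26 m²
P = b + 2y = 5.15 + 2×2.38 = 9.910 m
R = A/P = 12.26/9.910 = 1.237 m
n = (1/Q)·A·R^(2/3)·S^(1/2) = (1/46.1) × 12.26 × 1.152 × 0.07280 = 0.02230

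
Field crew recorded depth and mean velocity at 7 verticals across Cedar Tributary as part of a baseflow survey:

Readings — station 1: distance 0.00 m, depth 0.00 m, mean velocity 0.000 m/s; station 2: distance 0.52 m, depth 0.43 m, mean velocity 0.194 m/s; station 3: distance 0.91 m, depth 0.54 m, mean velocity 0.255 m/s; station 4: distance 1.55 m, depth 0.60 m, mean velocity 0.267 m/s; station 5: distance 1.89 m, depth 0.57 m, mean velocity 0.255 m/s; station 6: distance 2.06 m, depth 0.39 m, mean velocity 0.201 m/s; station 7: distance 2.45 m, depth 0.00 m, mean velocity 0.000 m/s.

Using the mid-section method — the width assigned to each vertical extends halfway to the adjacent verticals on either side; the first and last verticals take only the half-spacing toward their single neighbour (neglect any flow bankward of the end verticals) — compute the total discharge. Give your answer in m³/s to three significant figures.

0.246 m³/s

w_2 = (0.91 − 0.00)/2 = 0.455 m; q_2 = 0.194 × 0.43 × 0.455 = 0.03796 m³/s
w_3 = (1.55 − 0.52)/2 = 0.515 m; q_3 = 0.255 × 0.54 × 0.515 = 0.07092 m³/s
w_4 = (1.89 − 0.91)/2 = 0.49 m; q_4 = 0.267 × 0.60 × 0.49 = 0.07850 m³/s
w_5 = (2.06 − 1.55)/2 = 0.255 m; q_5 = 0.255 × 0.57 × 0.255 = 0.03706 m³/s
w_6 = (2.45 − 1.89)/2 = 0.28 m; q_6 = 0.201 × 0.39 × 0.28 = 0.02195 m³/s
Stations 1, 7 contribute zero (depth or velocity is 0).
Q = Σ qᵢ = 0.2464 m³/s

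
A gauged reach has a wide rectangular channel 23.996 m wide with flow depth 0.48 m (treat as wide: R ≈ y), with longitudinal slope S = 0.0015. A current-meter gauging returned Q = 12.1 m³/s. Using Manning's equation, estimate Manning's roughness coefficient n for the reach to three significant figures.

A = b·y = 23.996 × 0.48 = 11.52 m²
Wide channel: R ≈ y = 0.48 m
n = (1/Q)·A·R^(2/3)·S^(1/2) = (1/12.1) × 11.52 × 0.6130 × 0.03873 = 0.02260

0.0226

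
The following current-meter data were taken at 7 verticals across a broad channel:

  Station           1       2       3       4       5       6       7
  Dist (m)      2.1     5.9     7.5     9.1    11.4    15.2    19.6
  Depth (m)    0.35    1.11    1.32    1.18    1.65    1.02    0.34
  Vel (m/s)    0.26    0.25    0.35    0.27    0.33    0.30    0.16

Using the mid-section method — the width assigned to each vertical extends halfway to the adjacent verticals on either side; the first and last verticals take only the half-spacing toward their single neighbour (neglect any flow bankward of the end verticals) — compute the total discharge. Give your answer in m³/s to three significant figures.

5.32 m³/s

w_1 = (5.9 − 2.1)/2 = 1.9 m; q_1 = 0.26 × 0.35 × 1.9 = 0.1729 m³/s
w_2 = (7.5 − 2.1)/2 = 2.7 m; q_2 = 0.25 × 1.11 × 2.7 = 0.7493 m³/s
w_3 = (9.1 − 5.9)/2 = 1.6 m; q_3 = 0.35 × 1.32 × 1.6 = 0.7392 m³/s
w_4 = (11.4 − 7.5)/2 = 1.95 m; q_4 = 0.27 × 1.18 × 1.95 = 0.6213 m³/s
w_5 = (15.2 − 9.1)/2 = 3.05 m; q_5 = 0.33 × 1.65 × 3.05 = 1.661 m³/s
w_6 = (19.6 − 11.4)/2 = 4.1 m; q_6 = 0.30 × 1.02 × 4.1 = 1.255 m³/s
w_7 = (19.6 − 15.2)/2 = 2.2 m; q_7 = 0.16 × 0.34 × 2.2 = 0.1197 m³/s
Q = Σ qᵢ = 5.318 m³/s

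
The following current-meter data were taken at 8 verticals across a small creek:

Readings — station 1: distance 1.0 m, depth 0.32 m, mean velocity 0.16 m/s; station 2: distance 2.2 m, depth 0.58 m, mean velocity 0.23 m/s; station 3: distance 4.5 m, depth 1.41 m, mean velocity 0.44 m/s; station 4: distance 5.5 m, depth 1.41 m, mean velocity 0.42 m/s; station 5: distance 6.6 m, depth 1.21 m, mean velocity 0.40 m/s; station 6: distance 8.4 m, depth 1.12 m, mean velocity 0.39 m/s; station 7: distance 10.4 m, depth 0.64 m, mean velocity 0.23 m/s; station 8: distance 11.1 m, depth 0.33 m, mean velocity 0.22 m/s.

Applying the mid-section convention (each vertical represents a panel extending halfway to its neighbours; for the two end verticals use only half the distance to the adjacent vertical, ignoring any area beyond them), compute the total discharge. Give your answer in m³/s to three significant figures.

w_1 = (2.2 − 1.0)/2 = 0.6 m; q_1 = 0.16 × 0.32 × 0.6 = 0.03072 m³/s
w_2 = (4.5 − 1.0)/2 = 1.75 m; q_2 = 0.23 × 0.58 × 1.75 = 0.2335 m³/s
w_3 = (5.5 − 2.2)/2 = 1.65 m; q_3 = 0.44 × 1.41 × 1.65 = 1.024 m³/s
w_4 = (6.6 − 4.5)/2 = 1.05 m; q_4 = 0.42 × 1.41 × 1.05 = 0.6218 m³/s
w_5 = (8.4 − 5.5)/2 = 1.45 m; q_5 = 0.40 × 1.21 × 1.45 = 0.7018 m³/s
w_6 = (10.4 − 6.6)/2 = 1.9 m; q_6 = 0.39 × 1.12 × 1.9 = 0.8299 m³/s
w_7 = (11.1 − 8.4)/2 = 1.35 m; q_7 = 0.23 × 0.64 × 1.35 = 0.1987 m³/s
w_8 = (11.1 − 10.4)/2 = 0.35 m; q_8 = 0.22 × 0.33 × 0.35 = 0.02541 m³/s
Q = Σ qᵢ = 3.665 m³/s

3.67 m³/s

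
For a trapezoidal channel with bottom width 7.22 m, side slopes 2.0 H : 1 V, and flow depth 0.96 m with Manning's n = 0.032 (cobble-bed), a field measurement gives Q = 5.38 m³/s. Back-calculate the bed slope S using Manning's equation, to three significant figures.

0.000553

A = (b + z·y)·y = (7.22 + 2.0×0.96)×0.96 = 8.774 m²
P = b + 2y√(1+z²) = 7.22 + 2×0.96×√(1+2.0²) = 11.51 m
R = A/P = 8.774/11.51 = 0.7621 m
S = (Q·n / (1·A·R^(2/3)))² = (5.38×0.032 / (1×8.774×0.8343))² = 0.0005530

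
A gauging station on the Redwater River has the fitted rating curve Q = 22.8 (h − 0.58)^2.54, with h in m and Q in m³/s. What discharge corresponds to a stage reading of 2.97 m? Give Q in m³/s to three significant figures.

208 m³/s

Q = 22.8 × (2.97 − 0.58)^2.54 = 22.8 × 2.39^2.54 = 208.5 m³/s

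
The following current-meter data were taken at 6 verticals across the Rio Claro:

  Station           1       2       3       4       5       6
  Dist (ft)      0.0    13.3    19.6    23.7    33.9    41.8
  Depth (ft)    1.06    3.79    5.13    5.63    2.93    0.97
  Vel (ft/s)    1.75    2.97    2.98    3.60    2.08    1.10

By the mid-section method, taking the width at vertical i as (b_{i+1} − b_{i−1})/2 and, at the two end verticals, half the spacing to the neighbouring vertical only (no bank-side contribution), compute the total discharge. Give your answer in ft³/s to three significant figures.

406 ft³/s

w_1 = (13.3 − 0.0)/2 = 6.65 ft; q_1 = 1.75 × 1.06 × 6.65 = 12.34 ft³/s
w_2 = (19.6 − 0.0)/2 = 9.8 ft; q_2 = 2.97 × 3.79 × 9.8 = 110.3 ft³/s
w_3 = (23.7 − 13.3)/2 = 5.2 ft; q_3 = 2.98 × 5.13 × 5.2 = 79.49 ft³/s
w_4 = (33.9 − 19.6)/2 = 7.15 ft; q_4 = 3.60 × 5.63 × 7.15 = 144.9 ft³/s
w_5 = (41.8 − 23.7)/2 = 9.05 ft; q_5 = 2.08 × 2.93 × 9.05 = 55.15 ft³/s
w_6 = (41.8 − 33.9)/2 = 3.95 ft; q_6 = 1.10 × 0.97 × 3.95 = 4.215 ft³/s
Q = Σ qᵢ = 406.4 ft³/s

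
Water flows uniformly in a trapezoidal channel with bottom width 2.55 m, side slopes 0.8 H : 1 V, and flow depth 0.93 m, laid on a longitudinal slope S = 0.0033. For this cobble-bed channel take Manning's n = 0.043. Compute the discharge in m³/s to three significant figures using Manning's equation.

2.98 m³/s

A = (b + z·y)·y = (2.55 + 0.8×0.93)×0.93 = 3.063 m²
P = b + 2y√(1+z²) = 2.55 + 2×0.93×√(1+0.8²) = 4.932 m
R = A/P = 3.063/4.932 = 0.6211 m
Q = (1/n)·A·R^(2/3)·S^(1/2) = (1/0.043) × 3.063 × 0.6211^(2/3) × 0.0033^(1/2) = 2.979 m³/s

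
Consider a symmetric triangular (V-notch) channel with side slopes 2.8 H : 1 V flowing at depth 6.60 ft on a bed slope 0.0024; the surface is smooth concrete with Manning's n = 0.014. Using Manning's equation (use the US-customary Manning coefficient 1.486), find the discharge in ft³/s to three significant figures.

A = z·y² = 2.8×6.60² = 122.0 ft²
P = 2y√(1+z²) = 2×6.60×√(1+2.8²) = 39.25 ft
R = A/P = 122.0/39.25 = 3.108 ft
Q = (1.486/n)·A·R^(2/3)·S^(1/2) = (1.486/0.014) × 122.0 × 3.108^(2/3) × 0.0024^(1/2) = 1351 ft³/s

1350 ft³/s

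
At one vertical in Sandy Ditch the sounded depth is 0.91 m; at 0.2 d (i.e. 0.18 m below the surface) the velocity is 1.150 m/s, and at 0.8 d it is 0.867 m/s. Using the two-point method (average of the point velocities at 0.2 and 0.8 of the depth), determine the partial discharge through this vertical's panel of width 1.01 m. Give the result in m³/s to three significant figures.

v̄ = (1.150 + 0.867) / 2 = 1.009 m/s
q = v̄ × d × w = 1.009 × 0.91 × 1.01 = 0.9269 m³/s

0.927 m³/s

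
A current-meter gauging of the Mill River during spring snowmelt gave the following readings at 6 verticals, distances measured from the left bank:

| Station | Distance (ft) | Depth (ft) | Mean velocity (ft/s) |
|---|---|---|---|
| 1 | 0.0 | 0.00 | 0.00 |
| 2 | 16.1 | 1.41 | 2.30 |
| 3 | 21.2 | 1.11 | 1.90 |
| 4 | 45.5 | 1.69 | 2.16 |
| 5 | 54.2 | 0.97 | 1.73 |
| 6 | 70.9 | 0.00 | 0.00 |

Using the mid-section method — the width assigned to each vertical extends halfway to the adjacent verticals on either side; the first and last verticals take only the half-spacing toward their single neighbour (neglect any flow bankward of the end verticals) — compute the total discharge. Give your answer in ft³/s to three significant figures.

w_2 = (21.2 − 0.0)/2 = 10.6 ft; q_2 = 2.30 × 1.41 × 10.6 = 34.38 ft³/s
w_3 = (45.5 − 16.1)/2 = 14.7 ft; q_3 = 1.90 × 1.11 × 14.7 = 31.00 ft³/s
w_4 = (54.2 − 21.2)/2 = 16.5 ft; q_4 = 2.16 × 1.69 × 16.5 = 60.23 ft³/s
w_5 = (70.9 − 45.5)/2 = 12.7 ft; q_5 = 1.73 × 0.97 × 12.7 = 21.31 ft³/s
Stations 1, 6 contribute zero (depth or velocity is 0).
Q = Σ qᵢ = 146.9 ft³/s

147 ft³/s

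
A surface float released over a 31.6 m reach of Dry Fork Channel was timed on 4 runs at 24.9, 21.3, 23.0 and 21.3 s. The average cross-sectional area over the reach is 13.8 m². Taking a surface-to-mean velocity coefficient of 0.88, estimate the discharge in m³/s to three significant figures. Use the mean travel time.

t̄ = (24.9 + 21.3 + 23.0 + 21.3) / 4 = 22.625 s
v_surface = L / t̄ = 31.6 / 22.625 = 1.397 m/s
v_mean = 0.88 × 1.397 = 1.229 m/s
Q = A × v_mean = 13.8 × 1.229 = 16.96 m³/s

17.0 m³/s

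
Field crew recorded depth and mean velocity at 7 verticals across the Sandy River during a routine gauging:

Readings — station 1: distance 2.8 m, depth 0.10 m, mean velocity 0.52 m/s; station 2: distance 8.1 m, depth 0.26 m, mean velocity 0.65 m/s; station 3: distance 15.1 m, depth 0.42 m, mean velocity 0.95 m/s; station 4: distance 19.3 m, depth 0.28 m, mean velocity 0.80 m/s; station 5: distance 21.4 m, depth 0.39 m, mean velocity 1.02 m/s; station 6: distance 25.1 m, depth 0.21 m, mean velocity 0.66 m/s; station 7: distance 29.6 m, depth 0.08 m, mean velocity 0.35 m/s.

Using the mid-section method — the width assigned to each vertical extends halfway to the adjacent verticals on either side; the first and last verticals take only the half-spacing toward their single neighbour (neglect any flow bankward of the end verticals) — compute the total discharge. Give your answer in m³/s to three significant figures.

5.90 m³/s

w_1 = (8.1 − 2.8)/2 = 2.65 m; q_1 = 0.52 × 0.10 × 2.65 = 0.1378 m³/s
w_2 = (15.1 − 2.8)/2 = 6.15 m; q_2 = 0.65 × 0.26 × 6.15 = 1.039 m³/s
w_3 = (19.3 − 8.1)/2 = 5.6 m; q_3 = 0.95 × 0.42 × 5.6 = 2.234 m³/s
w_4 = (21.4 − 15.1)/2 = 3.15 m; q_4 = 0.80 × 0.28 × 3.15 = 0.7056 m³/s
w_5 = (25.1 − 19.3)/2 = 2.9 m; q_5 = 1.02 × 0.39 × 2.9 = 1.154 m³/s
w_6 = (29.6 − 21.4)/2 = 4.1 m; q_6 = 0.66 × 0.21 × 4.1 = 0.5683 m³/s
w_7 = (29.6 − 25.1)/2 = 2.25 m; q_7 = 0.35 × 0.08 × 2.25 = 0.06300 m³/s
Q = Σ qᵢ = 5.902 m³/s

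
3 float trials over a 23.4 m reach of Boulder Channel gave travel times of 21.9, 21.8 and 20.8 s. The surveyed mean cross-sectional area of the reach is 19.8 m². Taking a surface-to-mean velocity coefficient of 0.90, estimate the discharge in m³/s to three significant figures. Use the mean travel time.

19.4 m³/s

t̄ = (21.9 + 21.8 + 20.8) / 3 = 21.5 s
v_surface = L / t̄ = 23.4 / 21.5 = 1.088 m/s
v_mean = 0.90 × 1.088 = 0.9795 m/s
Q = A × v_mean = 19.8 × 0.9795 = 19.39 m³/s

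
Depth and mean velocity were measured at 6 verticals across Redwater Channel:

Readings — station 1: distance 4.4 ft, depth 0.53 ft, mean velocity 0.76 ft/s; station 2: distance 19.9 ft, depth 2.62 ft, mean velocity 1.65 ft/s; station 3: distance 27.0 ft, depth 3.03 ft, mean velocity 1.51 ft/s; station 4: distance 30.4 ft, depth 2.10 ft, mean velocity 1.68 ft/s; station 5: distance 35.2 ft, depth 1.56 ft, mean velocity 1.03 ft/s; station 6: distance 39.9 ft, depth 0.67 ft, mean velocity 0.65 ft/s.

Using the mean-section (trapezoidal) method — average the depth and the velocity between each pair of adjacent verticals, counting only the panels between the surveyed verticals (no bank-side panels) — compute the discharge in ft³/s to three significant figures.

91.3 ft³/s

Panel 1-2: Δb = 15.5 ft, d̄ = (0.53+2.62)/2 = 1.575, v̄ = (0.76+1.65)/2 = 1.205 → q = 15.5×1.575×1.205 = 29.42 ft³/s
Panel 2-3: Δb = 7.1 ft, d̄ = (2.62+3.03)/2 = 2.825, v̄ = (1.65+1.51)/2 = 1.58 → q = 7.1×2.825×1.58 = 31.69 ft³/s
Panel 3-4: Δb = 3.4 ft, d̄ = (3.03+2.10)/2 = 2.565, v̄ = (1.51+1.68)/2 = 1.595 → q = 3.4×2.565×1.595 = 13.91 ft³/s
Panel 4-5: Δb = 4.8 ft, d̄ = (2.10+1.56)/2 = 1.83, v̄ = (1.68+1.03)/2 = 1.355 → q = 4.8×1.83×1.355 = 11.90 ft³/s
Panel 5-6: Δb = 4.7 ft, d̄ = (1.56+0.67)/2 = 1.115, v̄ = (1.03+0.65)/2 = 0.84 → q = 4.7×1.115×0.84 = 4.402 ft³/s
Q = Σ q = 91.32 ft³/s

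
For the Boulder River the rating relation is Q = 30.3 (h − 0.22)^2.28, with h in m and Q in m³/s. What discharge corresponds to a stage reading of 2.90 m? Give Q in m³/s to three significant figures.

287 m³/s

Q = 30.3 × (2.90 − 0.22)^2.28 = 30.3 × 2.68^2.28 = 286.8 m³/s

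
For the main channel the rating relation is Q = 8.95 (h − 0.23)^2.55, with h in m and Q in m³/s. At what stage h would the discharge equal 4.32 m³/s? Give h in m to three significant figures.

h − h₀ = (Q/C)^(1/b) = (4.32/8.95)^(1/2.55) = 0.7515 m
h = 0.23 + 0.7515 = 0.9815 m

0.982 m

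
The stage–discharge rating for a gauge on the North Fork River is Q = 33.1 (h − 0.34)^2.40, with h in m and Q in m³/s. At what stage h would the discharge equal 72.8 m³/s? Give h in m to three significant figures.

h − h₀ = (Q/C)^(1/b) = (72.8/33.1)^(1/2.40) = 1.389 m
h = 0.34 + 1.389 = 1.729 m

1.73 m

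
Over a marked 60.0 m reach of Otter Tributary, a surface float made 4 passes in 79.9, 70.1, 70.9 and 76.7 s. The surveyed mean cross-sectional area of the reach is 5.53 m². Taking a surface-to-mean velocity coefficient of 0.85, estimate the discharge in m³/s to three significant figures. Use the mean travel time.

3.79 m³/s

t̄ = (79.9 + 70.1 + 70.9 + 76.7) / 4 = 74.4 s
v_surface = L / t̄ = 60.0 / 74.4 = 0.8065 m/s
v_mean = 0.85 × 0.8065 = 0.6855 m/s
Q = A × v_mean = 5.53 × 0.6855 = 3.791 m³/s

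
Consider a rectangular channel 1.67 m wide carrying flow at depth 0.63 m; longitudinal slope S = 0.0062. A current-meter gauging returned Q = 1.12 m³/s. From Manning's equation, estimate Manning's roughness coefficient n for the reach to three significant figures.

A = b·y = 1.67 × 0.63 = 1.052 m²
P = b + 2y = 1.67 + 2×0.63 = 2.930 m
R = A/P = 1.052/2.930 = 0.3591 m
n = (1/Q)·A·R^(2/3)·S^(1/2) = (1/1.12) × 1.052 × 0.5052 × 0.07874 = 0.03737

0.0374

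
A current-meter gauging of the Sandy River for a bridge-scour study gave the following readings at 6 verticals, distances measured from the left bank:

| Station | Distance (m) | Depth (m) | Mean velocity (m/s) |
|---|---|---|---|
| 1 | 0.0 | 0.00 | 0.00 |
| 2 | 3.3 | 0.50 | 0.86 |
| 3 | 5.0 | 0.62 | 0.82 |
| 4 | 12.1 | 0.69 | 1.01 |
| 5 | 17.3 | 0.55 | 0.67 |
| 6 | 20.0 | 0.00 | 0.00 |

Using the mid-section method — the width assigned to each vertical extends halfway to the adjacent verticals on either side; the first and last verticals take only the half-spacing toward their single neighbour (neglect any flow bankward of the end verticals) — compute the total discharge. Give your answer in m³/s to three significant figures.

w_2 = (5.0 − 0.0)/2 = 2.5 m; q_2 = 0.86 × 0.50 × 2.5 = 1.075 m³/s
w_3 = (12.1 − 3.3)/2 = 4.4 m; q_3 = 0.82 × 0.62 × 4.4 = 2.237 m³/s
w_4 = (17.3 − 5.0)/2 = 6.15 m; q_4 = 1.01 × 0.69 × 6.15 = 4.286 m³/s
w_5 = (20.0 − 12.1)/2 = 3.95 m; q_5 = 0.67 × 0.55 × 3.95 = 1.456 m³/s
Stations 1, 6 contribute zero (depth or velocity is 0).
Q = Σ qᵢ = 9.053 m³/s

9.05 m³/s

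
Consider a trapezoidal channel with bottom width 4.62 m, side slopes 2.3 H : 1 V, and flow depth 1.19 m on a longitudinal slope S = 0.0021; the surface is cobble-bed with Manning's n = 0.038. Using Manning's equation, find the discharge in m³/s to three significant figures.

9.30 m³/s

A = (b + z·y)·y = (4.62 + 2.3×1.19)×1.19 = 8.755 m²
P = b + 2y√(1+z²) = 4.62 + 2×1.19×√(1+2.3²) = 10.59 m
R = A/P = 8.755/10.59 = 0.8268 m
Q = (1/n)·A·R^(2/3)·S^(1/2) = (1/0.038) × 8.755 × 0.8268^(2/3) × 0.0021^(1/2) = 9.300 m³/s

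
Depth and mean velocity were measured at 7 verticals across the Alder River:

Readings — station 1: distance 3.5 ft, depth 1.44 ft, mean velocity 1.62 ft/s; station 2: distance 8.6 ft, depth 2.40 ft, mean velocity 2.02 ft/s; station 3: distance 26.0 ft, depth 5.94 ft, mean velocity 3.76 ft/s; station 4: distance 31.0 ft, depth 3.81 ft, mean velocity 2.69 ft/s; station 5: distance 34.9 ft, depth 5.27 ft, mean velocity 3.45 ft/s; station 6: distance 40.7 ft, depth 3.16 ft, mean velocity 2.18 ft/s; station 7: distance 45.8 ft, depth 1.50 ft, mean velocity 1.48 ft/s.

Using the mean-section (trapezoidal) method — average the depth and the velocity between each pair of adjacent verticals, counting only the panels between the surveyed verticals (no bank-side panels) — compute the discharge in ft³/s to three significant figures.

Panel 1-2: Δb = 5.1 ft, d̄ = (1.44+2.40)/2 = 1.92, v̄ = (1.62+2.02)/2 = 1.82 → q = 5.1×1.92×1.82 = 17.82 ft³/s
Panel 2-3: Δb = 17.4 ft, d̄ = (2.40+5.94)/2 = 4.17, v̄ = (2.02+3.76)/2 = 2.89 → q = 17.4×4.17×2.89 = 209.7 ft³/s
Panel 3-4: Δb = 5 ft, d̄ = (5.94+3.81)/2 = 4.875, v̄ = (3.76+2.69)/2 = 3.225 → q = 5×4.875×3.225 = 78.61 ft³/s
Panel 4-5: Δb = 3.9 ft, d̄ = (3.81+5.27)/2 = 4.54, v̄ = (2.69+3.45)/2 = 3.07 → q = 3.9×4.54×3.07 = 54.36 ft³/s
Panel 5-6: Δb = 5.8 ft, d̄ = (5.27+3.16)/2 = 4.215, v̄ = (3.45+2.18)/2 = 2.815 → q = 5.8×4.215×2.815 = 68.82 ft³/s
Panel 6-7: Δb = 5.1 ft, d̄ = (3.16+1.50)/2 = 2.33, v̄ = (2.18+1.48)/2 = 1.83 → q = 5.1×2.33×1.83 = 21.75 ft³/s
Q = Σ q = 451.0 ft³/s

451 ft³/s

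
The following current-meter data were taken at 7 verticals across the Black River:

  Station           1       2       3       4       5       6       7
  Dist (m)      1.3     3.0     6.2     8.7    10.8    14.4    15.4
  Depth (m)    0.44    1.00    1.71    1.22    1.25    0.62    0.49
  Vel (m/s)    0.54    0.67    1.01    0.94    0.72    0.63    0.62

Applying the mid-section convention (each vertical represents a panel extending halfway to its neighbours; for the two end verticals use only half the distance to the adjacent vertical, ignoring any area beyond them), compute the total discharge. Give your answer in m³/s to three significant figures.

13.0 m³/s

w_1 = (3.0 − 1.3)/2 = 0.85 m; q_1 = 0.54 × 0.44 × 0.85 = 0.2020 m³/s
w_2 = (6.2 − 1.3)/2 = 2.45 m; q_2 = 0.67 × 1.00 × 2.45 = 1.642 m³/s
w_3 = (8.7 − 3.0)/2 = 2.85 m; q_3 = 1.01 × 1.71 × 2.85 = 4.922 m³/s
w_4 = (10.8 − 6.2)/2 = 2.3 m; q_4 = 0.94 × 1.22 × 2.3 = 2.638 m³/s
w_5 = (14.4 − 8.7)/2 = 2.85 m; q_5 = 0.72 × 1.25 × 2.85 = 2.565 m³/s
w_6 = (15.4 − 10.8)/2 = 2.3 m; q_6 = 0.63 × 0.62 × 2.3 = 0.8984 m³/s
w_7 = (15.4 − 14.4)/2 = 0.5 m; q_7 = 0.62 × 0.49 × 0.5 = 0.1519 m³/s
Q = Σ qᵢ = 13.02 m³/s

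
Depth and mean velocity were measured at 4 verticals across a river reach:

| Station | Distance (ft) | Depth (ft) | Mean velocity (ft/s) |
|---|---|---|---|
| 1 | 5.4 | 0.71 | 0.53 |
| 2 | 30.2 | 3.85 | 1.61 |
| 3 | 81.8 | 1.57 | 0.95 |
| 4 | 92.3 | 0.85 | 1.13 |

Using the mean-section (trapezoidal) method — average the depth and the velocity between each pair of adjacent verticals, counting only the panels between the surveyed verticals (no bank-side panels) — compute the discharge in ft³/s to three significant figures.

Panel 1-2: Δb = 24.8 ft, d̄ = (0.71+3.85)/2 = 2.28, v̄ = (0.53+1.61)/2 = 1.07 → q = 24.8×2.28×1.07 = 60.50 ft³/s
Panel 2-3: Δb = 51.6 ft, d̄ = (3.85+1.57)/2 = 2.71, v̄ = (1.61+0.95)/2 = 1.28 → q = 51.6×2.71×1.28 = 179.0 ft³/s
Panel 3-4: Δb = 10.5 ft, d̄ = (1.57+0.85)/2 = 1.21, v̄ = (0.95+1.13)/2 = 1.04 → q = 10.5×1.21×1.04 = 13.21 ft³/s
Q = Σ q = 252.7 ft³/s

253 ft³/s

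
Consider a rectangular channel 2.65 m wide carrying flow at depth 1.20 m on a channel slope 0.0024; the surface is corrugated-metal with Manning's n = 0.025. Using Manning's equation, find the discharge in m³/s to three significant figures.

4.58 m³/s

A = b·y = 2.65 × 1.20 = 3.180 m²
P = b + 2y = 2.65 + 2×1.20 = 5.050 m
R = A/P = 3.180/5.050 = 0.6297 m
Q = (1/n)·A·R^(2/3)·S^(1/2) = (1/0.025) × 3.180 × 0.6297^(2/3) × 0.0024^(1/2) = 4.578 m³/s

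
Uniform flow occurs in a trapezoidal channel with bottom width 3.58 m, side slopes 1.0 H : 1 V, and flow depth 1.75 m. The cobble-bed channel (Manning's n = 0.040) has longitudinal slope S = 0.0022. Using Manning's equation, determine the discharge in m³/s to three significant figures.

A = (b + z·y)·y = (3.58 + 1.0×1.75)×1.75 = 9.328 m²
P = b + 2y√(1+z²) = 3.58 + 2×1.75×√(1+1.0²) = 8.530 m
R = A/P = 9.328/8.530 = 1.094 m
Q = (1/n)·A·R^(2/3)·S^(1/2) = (1/0.040) × 9.328 × 1.094^(2/3) × 0.0022^(1/2) = 11.61 m³/s

11.6 m³/s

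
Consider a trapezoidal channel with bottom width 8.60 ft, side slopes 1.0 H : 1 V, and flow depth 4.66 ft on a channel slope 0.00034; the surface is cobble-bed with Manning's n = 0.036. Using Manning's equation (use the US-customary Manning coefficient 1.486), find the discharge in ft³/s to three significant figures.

94.3 ft³/s

A = (b + z·y)·y = (8.60 + 1.0×4.66)×4.66 = 61.79 ft²
P = b + 2y√(1+z²) = 8.60 + 2×4.66×√(1+1.0²) = 21.78 ft
R = A/P = 61.79/21.78 = 2.837 ft
Q = (1.486/n)·A·R^(2/3)·S^(1/2) = (1.486/0.036) × 61.79 × 2.837^(2/3) × 0.00034^(1/2) = 94.25 ft³/s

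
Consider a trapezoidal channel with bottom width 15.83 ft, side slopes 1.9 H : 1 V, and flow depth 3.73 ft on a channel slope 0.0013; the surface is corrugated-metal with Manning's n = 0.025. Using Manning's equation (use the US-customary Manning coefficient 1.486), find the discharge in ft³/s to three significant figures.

354 ft³/s

A = (b + z·y)·y = (15.83 + 1.9×3.73)×3.73 = 85.48 ft²
P = b + 2y√(1+z²) = 15.83 + 2×3.73×√(1+1.9²) = 31.85 ft
R = A/P = 85.48/31.85 = 2.684 ft
Q = (1.486/n)·A·R^(2/3)·S^(1/2) = (1.486/0.025) × 85.48 × 2.684^(2/3) × 0.0013^(1/2) = 353.8 ft³/s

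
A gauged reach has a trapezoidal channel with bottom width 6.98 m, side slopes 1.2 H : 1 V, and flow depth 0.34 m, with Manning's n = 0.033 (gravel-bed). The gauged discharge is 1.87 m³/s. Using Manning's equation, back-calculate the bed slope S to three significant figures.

0.00285

A = (b + z·y)·y = (6.98 + 1.2×0.34)×0.34 = 2.512 m²
P = b + 2y√(1+z²) = 6.98 + 2×0.34×√(1+1.2²) = 8.042 m
R = A/P = 2.512/8.042 = 0.3123 m
S = (Q·n / (1·A·R^(2/3)))² = (1.87×0.033 / (1×2.512×0.4603))² = 0.002848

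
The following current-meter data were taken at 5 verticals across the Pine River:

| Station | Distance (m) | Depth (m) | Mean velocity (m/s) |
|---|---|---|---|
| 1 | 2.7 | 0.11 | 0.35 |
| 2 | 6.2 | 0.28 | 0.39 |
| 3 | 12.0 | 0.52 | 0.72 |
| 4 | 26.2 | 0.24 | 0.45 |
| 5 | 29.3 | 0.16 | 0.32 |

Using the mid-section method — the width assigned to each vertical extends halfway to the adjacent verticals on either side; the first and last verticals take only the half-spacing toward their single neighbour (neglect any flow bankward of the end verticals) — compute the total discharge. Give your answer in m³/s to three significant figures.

5.33 m³/s

w_1 = (6.2 − 2.7)/2 = 1.75 m; q_1 = 0.35 × 0.11 × 1.75 = 0.06738 m³/s
w_2 = (12.0 − 2.7)/2 = 4.65 m; q_2 = 0.39 × 0.28 × 4.65 = 0.5078 m³/s
w_3 = (26.2 − 6.2)/2 = 10 m; q_3 = 0.72 × 0.52 × 10 = 3.744 m³/s
w_4 = (29.3 − 12.0)/2 = 8.65 m; q_4 = 0.45 × 0.24 × 8.65 = 0.9342 m³/s
w_5 = (29.3 − 26.2)/2 = 1.55 m; q_5 = 0.32 × 0.16 × 1.55 = 0.07936 m³/s
Q = Σ qᵢ = 5.333 m³/s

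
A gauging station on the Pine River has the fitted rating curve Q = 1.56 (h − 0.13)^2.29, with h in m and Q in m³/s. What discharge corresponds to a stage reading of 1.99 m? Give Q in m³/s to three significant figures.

Q = 1.56 × (1.99 − 0.13)^2.29 = 1.56 × 1.86^2.29 = 6.461 m³/s

6.46 m³/s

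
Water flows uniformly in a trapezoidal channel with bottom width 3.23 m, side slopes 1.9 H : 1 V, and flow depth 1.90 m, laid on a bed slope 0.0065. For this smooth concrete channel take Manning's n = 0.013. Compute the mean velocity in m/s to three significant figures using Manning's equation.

A = (b + z·y)·y = (3.23 + 1.9×1.90)×1.90 = 13.00 m²
P = b + 2y√(1+z²) = 3.23 + 2×1.90×√(1+1.9²) = 11.39 m
R = A/P = 13.00/11.39 = 1.141 m
Q = (1/n)·A·R^(2/3)·S^(1/2) = (1/0.013) × 13.00 × 1.141^(2/3) × 0.0065^(1/2) = 88.01 m³/s
V = Q/A = 88.01/13.00 = 6.772 m/s

6.77 m/s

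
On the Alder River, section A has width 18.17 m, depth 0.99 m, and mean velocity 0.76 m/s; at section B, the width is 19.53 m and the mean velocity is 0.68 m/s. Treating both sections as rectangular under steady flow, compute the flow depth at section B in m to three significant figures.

1.03 m

Q = A₁V₁ = (18.17×0.99) × 0.76 = 13.67 m³/s
d₂ = Q/(b₂ V₂) = 13.67/(19.53×0.68) = 1.029 m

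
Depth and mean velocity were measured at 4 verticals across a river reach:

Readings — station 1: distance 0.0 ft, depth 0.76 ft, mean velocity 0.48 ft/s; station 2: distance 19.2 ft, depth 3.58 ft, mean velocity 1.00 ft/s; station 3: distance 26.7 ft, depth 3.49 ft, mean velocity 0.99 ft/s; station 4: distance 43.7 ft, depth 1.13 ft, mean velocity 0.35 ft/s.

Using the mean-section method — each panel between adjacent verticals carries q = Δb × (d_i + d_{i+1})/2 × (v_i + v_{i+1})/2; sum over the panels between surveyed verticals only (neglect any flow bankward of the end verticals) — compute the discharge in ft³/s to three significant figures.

83.5 ft³/s

Panel 1-2: Δb = 19.2 ft, d̄ = (0.76+3.58)/2 = 2.17, v̄ = (0.48+1.00)/2 = 0.74 → q = 19.2×2.17×0.74 = 30.83 ft³/s
Panel 2-3: Δb = 7.5 ft, d̄ = (3.58+3.49)/2 = 3.535, v̄ = (1.00+0.99)/2 = 0.995 → q = 7.5×3.535×0.995 = 26.38 ft³/s
Panel 3-4: Δb = 17 ft, d̄ = (3.49+1.13)/2 = 2.31, v̄ = (0.99+0.35)/2 = 0.67 → q = 17×2.31×0.67 = 26.31 ft³/s
Q = Σ q = 83.52 ft³/s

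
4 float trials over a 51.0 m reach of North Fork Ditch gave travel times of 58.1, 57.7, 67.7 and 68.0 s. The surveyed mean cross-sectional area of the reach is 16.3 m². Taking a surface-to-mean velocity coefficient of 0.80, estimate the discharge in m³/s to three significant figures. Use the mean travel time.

t̄ = (58.1 + 57.7 + 67.7 + 68.0) / 4 = 62.875 s
v_surface = L / t̄ = 51.0 / 62.875 = 0.8111 m/s
v_mean = 0.80 × 0.8111 = 0.6489 m/s
Q = A × v_mean = 16.3 × 0.6489 = 10.58 m³/s

10.6 m³/s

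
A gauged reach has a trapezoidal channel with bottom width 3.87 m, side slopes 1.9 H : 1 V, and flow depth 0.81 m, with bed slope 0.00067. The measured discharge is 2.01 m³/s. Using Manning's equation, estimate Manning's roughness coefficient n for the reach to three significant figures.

0.0400

A = (b + z·y)·y = (3.87 + 1.9×0.81)×0.81 = 4.381 m²
P = b + 2y√(1+z²) = 3.87 + 2×0.81×√(1+1.9²) = 7.348 m
R = A/P = 4.381/7.348 = 0.5962 m
n = (1/Q)·A·R^(2/3)·S^(1/2) = (1/2.01) × 4.381 × 0.7084 × 0.02588 = 0.03997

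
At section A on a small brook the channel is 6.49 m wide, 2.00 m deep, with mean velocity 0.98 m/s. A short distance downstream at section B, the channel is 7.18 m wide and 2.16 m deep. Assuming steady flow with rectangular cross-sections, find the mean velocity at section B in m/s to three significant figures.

0.820 m/s

Q = A₁V₁ = (6.49×2.00) × 0.98 = 12.72 m³/s
A₂ = 7.18 × 2.16 = 15.51 m²
V₂ = Q/A₂ = 12.72/15.51 = 0.8202 m/s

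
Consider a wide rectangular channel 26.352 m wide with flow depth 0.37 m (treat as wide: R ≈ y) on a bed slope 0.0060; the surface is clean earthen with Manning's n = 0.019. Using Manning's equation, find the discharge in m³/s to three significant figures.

20.5 m³/s

A = b·y = 26.352 × 0.37 = 9.750 m²
Wide channel: R ≈ y = 0.37 m
Q = (1/n)·A·R^(2/3)·S^(1/2) = (1/0.019) × 9.750 × 0.3700^(2/3) × 0.0060^(1/2) = 20.49 m³/s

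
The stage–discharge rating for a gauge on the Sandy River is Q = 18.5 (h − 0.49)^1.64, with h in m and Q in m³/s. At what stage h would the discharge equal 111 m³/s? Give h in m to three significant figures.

3.47 m

h − h₀ = (Q/C)^(1/b) = (111/18.5)^(1/1.64) = 2.982 m
h = 0.49 + 2.982 = 3.472 m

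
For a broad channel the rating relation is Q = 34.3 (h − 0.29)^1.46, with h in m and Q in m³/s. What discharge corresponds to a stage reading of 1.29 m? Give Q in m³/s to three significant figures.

34.3 m³/s

Q = 34.3 × (1.29 − 0.29)^1.46 = 34.3 × 1^1.46 = 34.30 m³/s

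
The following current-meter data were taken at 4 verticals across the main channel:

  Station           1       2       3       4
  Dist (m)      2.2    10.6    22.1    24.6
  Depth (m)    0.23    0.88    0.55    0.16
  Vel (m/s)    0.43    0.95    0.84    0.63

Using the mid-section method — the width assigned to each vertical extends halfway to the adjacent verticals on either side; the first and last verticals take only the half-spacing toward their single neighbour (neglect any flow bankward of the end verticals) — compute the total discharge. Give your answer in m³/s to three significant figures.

12.1 m³/s

w_1 = (10.6 − 2.2)/2 = 4.2 m; q_1 = 0.43 × 0.23 × 4.2 = 0.4154 m³/s
w_2 = (22.1 − 2.2)/2 = 9.95 m; q_2 = 0.95 × 0.88 × 9.95 = 8.318 m³/s
w_3 = (24.6 − 10.6)/2 = 7 m; q_3 = 0.84 × 0.55 × 7 = 3.234 m³/s
w_4 = (24.6 − 22.1)/2 = 1.25 m; q_4 = 0.63 × 0.16 × 1.25 = 0.1260 m³/s
Q = Σ qᵢ = 12.09 m³/s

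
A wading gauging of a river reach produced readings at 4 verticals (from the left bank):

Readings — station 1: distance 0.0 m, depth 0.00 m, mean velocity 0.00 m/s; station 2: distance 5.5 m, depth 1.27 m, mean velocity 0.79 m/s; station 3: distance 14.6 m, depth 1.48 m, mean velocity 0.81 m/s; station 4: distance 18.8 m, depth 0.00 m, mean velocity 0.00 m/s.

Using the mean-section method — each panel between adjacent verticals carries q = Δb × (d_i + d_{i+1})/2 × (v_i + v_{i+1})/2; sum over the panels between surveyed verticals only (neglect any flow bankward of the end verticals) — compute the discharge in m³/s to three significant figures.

12.6 m³/s

Panel 1-2: Δb = 5.5 m, d̄ = (0.00+1.27)/2 = 0.635, v̄ = (0.00+0.79)/2 = 0.395 → q = 5.5×0.635×0.395 = 1.380 m³/s
Panel 2-3: Δb = 9.1 m, d̄ = (1.27+1.48)/2 = 1.375, v̄ = (0.79+0.81)/2 = 0.8 → q = 9.1×1.375×0.8 = 10.01 m³/s
Panel 3-4: Δb = 4.2 m, d̄ = (1.48+0.00)/2 = 0.74, v̄ = (0.81+0.00)/2 = 0.405 → q = 4.2×0.74×0.405 = 1.259 m³/s
Q = Σ q = 12.65 m³/s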